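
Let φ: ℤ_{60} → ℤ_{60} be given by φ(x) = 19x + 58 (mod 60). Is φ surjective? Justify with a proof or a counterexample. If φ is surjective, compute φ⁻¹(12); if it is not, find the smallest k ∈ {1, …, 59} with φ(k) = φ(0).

Since gcd(19, 60) = 1, 19 is invertible modulo 60. Euclid's algorithm: 60 = 3·19 + 3, 19 = 6·3 + 1; back-substituting gives 1 = 19·19 − 6·60, so 19⁻¹ ≡ 19 (mod 60).
Then y ↦ 19(y − 58) is a two-sided inverse to φ, so every y ∈ ℤ_{60} has a preimage.
Thus φ is surjective.
Since φ is surjective, we compute φ⁻¹(12): solve 19x + 58 ≡ 12 (mod 60), i.e. 19x ≡ 14 (mod 60).
Multiplying by 19⁻¹ = 19 gives x ≡ 19·14 = 266 = 4·60 + 26 ≡ 26 (mod 60).
Check: φ(26) = 19·26 + 58 = 552 = 9·60 + 12 ≡ 12 (mod 60).

26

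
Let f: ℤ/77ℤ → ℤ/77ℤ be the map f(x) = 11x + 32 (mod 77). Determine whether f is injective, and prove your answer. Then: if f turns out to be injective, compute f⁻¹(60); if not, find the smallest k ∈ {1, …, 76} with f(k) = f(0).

7

Recall that f is injective when f(x_1) = f(x_2) forces x_1 = x_2.
We have gcd(11, 77) = 11 > 1. Taking x_1 = 0 and x_2 = 7: f(0) = 32 and f(7) = 11·7 + 32 = 109 ≡ 32 (mod 77).
So f(0) = f(7) while 0 ≠ 7, hence f is not injective.
Since f is not injective, we find the least positive k with f(k) = f(0): this means 11k ≡ 0 (mod 77), i.e. 77 ∣ 11k. Since gcd(11, 77) = 11, dividing through by 11 this holds exactly when 7 ∣ k.
The smallest positive such k is 7.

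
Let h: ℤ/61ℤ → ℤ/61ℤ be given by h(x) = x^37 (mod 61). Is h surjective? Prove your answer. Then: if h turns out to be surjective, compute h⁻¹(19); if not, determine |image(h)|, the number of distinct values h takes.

49

Since 61 is prime, the nonzero elements of ℤ/61ℤ form a cyclic group of order 60.
As gcd(37, 60) = 1, raising to the 37th power is a bijection on this group: if s^37 ≡ t^37 then (st^{−1})^37 = 1, and the only element of order dividing gcd(37, 60) = 1 is 1, so s = t.
With h(0) = 0 this makes h injective on all of ℤ/61ℤ, hence bijective (finite equal-size domain and codomain). In particular h is surjective.
Since h is surjective, we find the preimage of 19. The inverse of x ↦ x^37 on (ℤ/61ℤ)^× is x ↦ x^13, because 37·13 = 481 = 8·60 + 1 ≡ 1 (mod 60) and x^{60} = 1 for x ≠ 0 (Fermat). So h⁻¹(19) = 19^13 mod 61.
Repeated squaring mod 61: 19^1 ≡ 19, 19^2 ≡ 19² = 361 ≡ 56, 19^4 ≡ 56² = 3136 ≡ 25, 19^8 ≡ 25² = 625 ≡ 15. Since 13 = 8 + 4 + 1, 19^13 ≡ 15·25·19: 15·25 = 375 ≡ 9, then 9·19 = 171 ≡ 49. So 19^13 ≡ 49 (mod 61).
Hence h⁻¹(19) = 49.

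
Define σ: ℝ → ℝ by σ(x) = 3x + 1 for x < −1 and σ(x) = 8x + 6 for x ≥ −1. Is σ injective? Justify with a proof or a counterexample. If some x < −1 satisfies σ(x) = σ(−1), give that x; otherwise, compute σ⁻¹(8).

1/4

Both pieces are strictly increasing (slopes 3 and 8), so each is injective on its own interval.
The left piece maps (−∞, −1) onto (−∞, −2); the right piece maps [−1, ∞) onto [−2, ∞).
These images are disjoint, so no value is attained by both pieces. Hence σ is injective.
Because the two images are disjoint, no x < −1 has σ(x) = σ(−1), so we compute σ⁻¹(8): 8 lies in [−2, ∞), so solve 8x + 6 = 8: x = (8 − 6)/8 = 1/4.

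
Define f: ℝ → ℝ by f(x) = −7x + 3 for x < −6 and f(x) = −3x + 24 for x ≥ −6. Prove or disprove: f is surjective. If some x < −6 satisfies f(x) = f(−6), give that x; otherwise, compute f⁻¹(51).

Both pieces are strictly decreasing (slopes −7 and −3), so each is injective on its own interval.
The left piece maps (−∞, −6) onto (45, ∞); the right piece maps [−6, ∞) onto (−∞, 42].
The union (45, ∞) ∪ (−∞, 42] omits the interval between 45 and 42; in particular 45 has no preimage. So f is not surjective.
Because the two images are disjoint, no x < −6 has f(x) = f(−6), so we compute f⁻¹(51): 51 lies in (45, ∞), so solve −7x + 3 = 51: x = (51 − 3)/(−7) = −48/7.

-48/7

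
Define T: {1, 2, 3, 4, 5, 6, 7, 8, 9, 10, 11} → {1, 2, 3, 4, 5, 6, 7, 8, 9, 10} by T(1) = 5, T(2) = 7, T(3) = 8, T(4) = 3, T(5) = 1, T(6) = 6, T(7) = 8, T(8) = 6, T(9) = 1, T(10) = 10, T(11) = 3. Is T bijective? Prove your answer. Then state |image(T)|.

7

T(3) = 8 = T(7) with 3 ≠ 7, so T is not injective, hence not bijective.
The image of T is {1, 3, 5, 6, 7, 8, 10}, which has 7 elements.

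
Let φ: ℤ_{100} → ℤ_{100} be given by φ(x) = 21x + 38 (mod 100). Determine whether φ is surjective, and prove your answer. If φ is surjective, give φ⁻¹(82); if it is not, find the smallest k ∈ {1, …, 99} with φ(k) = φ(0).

64

By definition, surjectivity means every element of the codomain has a preimage under φ.
Since gcd(21, 100) = 1, 21 is invertible modulo 100. Euclid's algorithm: 100 = 4·21 + 16, 21 = 1·16 + 5, 16 = 3·5 + 1; back-substituting gives 1 = 81·21 − 17·100, so 21⁻¹ ≡ 81 (mod 100).
For any y ∈ ℤ_{100}, x = 81(y − 38) mod 100 satisfies φ(x) = 21·81(y − 38) + 38 ≡ y (since 21·81 ≡ 1 mod 100). So every y has a preimage.
Thus φ is surjective.
Since φ is surjective, we find φ⁻¹(82): we need 21x ≡ 82 − 38 ≡ 44 (mod 100). Using 21⁻¹ = 81: x ≡ 81·44 = 3564 = 35·100 + 64, so x = 64.
Check: φ(64) = 21·64 + 38 = 1382 = 13·100 + 82 ≡ 82 (mod 100).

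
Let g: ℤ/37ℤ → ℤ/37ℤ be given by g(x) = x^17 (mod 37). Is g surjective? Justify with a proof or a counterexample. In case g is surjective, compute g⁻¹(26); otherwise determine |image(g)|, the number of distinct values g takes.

10

Since 37 is prime, the nonzero elements of ℤ/37ℤ form a cyclic group of order 36.
As gcd(17, 36) = 1, raising to the 17th power is a bijection on this group: if a^17 ≡ b^17 then (ab^{−1})^17 = 1, and the only element of order dividing gcd(17, 36) = 1 is 1, so a = b.
With g(0) = 0 this makes g injective on all of ℤ/37ℤ, hence bijective (finite equal-size domain and codomain). In particular g is surjective.
Since g is surjective, we find the preimage of 26. The inverse of x ↦ x^17 on (ℤ/37ℤ)^× is x ↦ x^17, because 17·17 = 289 = 8·36 + 1 ≡ 1 (mod 36) and x^{36} = 1 for x ≠ 0 (Fermat). So g⁻¹(26) = 26^17 mod 37.
Repeated squaring mod 37: 26^1 ≡ 26, 26^2 ≡ 26² = 676 ≡ 10, 26^4 ≡ 10² = 100 ≡ 26, 26^8 ≡ 26² = 676 ≡ 10, 26^16 ≡ 10² = 100 ≡ 26. Since 17 = 16 + 1, 26^17 ≡ 26·26: 26·26 = 676 ≡ 10. So 26^17 ≡ 10 (mod 37).
Hence g⁻¹(26) = 10.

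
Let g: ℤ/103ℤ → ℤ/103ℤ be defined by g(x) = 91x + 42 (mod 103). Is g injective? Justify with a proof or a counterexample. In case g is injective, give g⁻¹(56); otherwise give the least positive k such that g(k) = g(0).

16

If g(u) = g(v), then 91u ≡ 91v (mod 103). Because gcd(91, 103) = 1, we may cancel 91 to get u ≡ v (mod 103).
Thus g is injective.
We now compute 91⁻¹ mod 103 explicitly. Euclid's algorithm: 103 = 1·91 + 12, 91 = 7·12 + 7, 12 = 1·7 + 5, 7 = 1·5 + 2, 5 = 2·2 + 1; back-substituting gives 1 = 60·91 − 53·103, so 91⁻¹ ≡ 60 (mod 103).
Since g is injective, we find g⁻¹(56): we need 91x ≡ 56 − 42 ≡ 14 (mod 103). Using 91⁻¹ = 60: x ≡ 60·14 = 840 = 8·103 + 16, so x = 16.
Check: g(16) = 91·16 + 42 = 1498 = 14·103 + 56 ≡ 56 (mod 103).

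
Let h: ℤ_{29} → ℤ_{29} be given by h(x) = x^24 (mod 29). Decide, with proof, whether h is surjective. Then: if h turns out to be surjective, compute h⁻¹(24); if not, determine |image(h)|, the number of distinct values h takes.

8

h(2): Repeated squaring mod 29: 2^1 ≡ 2, 2^2 ≡ 2² = 4, 2^4 ≡ 4² = 16, 2^8 ≡ 16² = 256 ≡ 24, 2^16 ≡ 24² = 576 ≡ 25. Since 24 = 16 + 8, 2^24 ≡ 25·24: 25·24 = 600 ≡ 20. So 2^24 ≡ 20 (mod 29).
h(5): Repeated squaring mod 29: 5^1 ≡ 5, 5^2 ≡ 5² = 25, 5^4 ≡ 25² = 625 ≡ 16, 5^8 ≡ 16² = 256 ≡ 24, 5^16 ≡ 24² = 576 ≡ 25. Since 24 = 16 + 8, 5^24 ≡ 25·24: 25·24 = 600 ≡ 20. So 5^24 ≡ 20 (mod 29).
So h(2) = h(5) = 20 while 2 ≠ 5, hence h is not injective.
A non-injective map from the 29-element set ℤ_{29} to itself takes at most 28 distinct values, so it cannot be surjective. Hence h is not surjective.
Since h is not surjective, we determine |image(h)|. Computing x^24 mod 29 for each x (by repeated squaring, reducing mod 29 at every step), the values h(0), h(1), …, h(28) are: 0, 1, 20, 24, 23, 20, 16, 24, 25, 25, 23, 7, 1, 7, 16, 16, 7, 1, 7, 23, 25, 25, 24, 16, 20, 23, 24, 20, 1.
The distinct values are {0, 1, 7, 16, 20, 23, 24, 25}; there are 8 of them.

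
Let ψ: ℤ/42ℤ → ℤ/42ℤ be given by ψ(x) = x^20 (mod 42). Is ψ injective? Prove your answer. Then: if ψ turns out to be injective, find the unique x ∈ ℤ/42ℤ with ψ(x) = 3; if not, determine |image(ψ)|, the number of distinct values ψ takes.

16

ψ(4): Repeated squaring mod 42: 4^1 ≡ 4, 4^2 ≡ 4² = 16, 4^4 ≡ 16² = 256 ≡ 4, 4^8 ≡ 4² = 16, 4^16 ≡ 16² = 256 ≡ 4. Since 20 = 16 + 4, 4^20 ≡ 4·4: 4·4 = 16. So 4^20 ≡ 16 (mod 42).
ψ(10): Repeated squaring mod 42: 10^1 ≡ 10, 10^2 ≡ 10² = 100 ≡ 16, 10^4 ≡ 16² = 256 ≡ 4, 10^8 ≡ 4² = 16, 10^16 ≡ 16² = 256 ≡ 4. Since 20 = 16 + 4, 10^20 ≡ 4·4: 4·4 = 16. So 10^20 ≡ 16 (mod 42).
So ψ(4) = ψ(10) = 16 while 4 ≠ 10, therefore ψ is not injective.
Since ψ is not injective, we determine |image(ψ)|. Computing x^20 mod 42 for each x (by repeated squaring, reducing mod 42 at every step), the values ψ(0), ψ(1), …, ψ(41) are: 0, 1, 4, 9, 16, 25, 36, 7, 22, 39, 16, 37, 18, 1, 28, 15, 4, 37, 30, 25, 22, 21, 22, 25, 30, 37, 4, 15, 28, 1, 18, 37, 16, 39, 22, 7, 36, 25, 16, 9, 4, 1.
The distinct values are {0, 1, 4, 7, 9, 15, 16, 18, 21, 22, 25, 28, 30, 36, 37, 39}; there are 16 of them.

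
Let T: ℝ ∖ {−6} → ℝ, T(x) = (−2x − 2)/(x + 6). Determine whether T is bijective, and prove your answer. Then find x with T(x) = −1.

If T(x) = −2, cross-multiplying gives 1(−2x − 2) = −2(x + 6), which simplifies to −2 = −12 — false.  So −2 has no preimage and T is not surjective.
Thus T is not bijective.
Solving T(x) = −1: cross-multiplying gives −2x − 2 = −1(x + 6), which rearranges to −1x = −4, so x = 4.

4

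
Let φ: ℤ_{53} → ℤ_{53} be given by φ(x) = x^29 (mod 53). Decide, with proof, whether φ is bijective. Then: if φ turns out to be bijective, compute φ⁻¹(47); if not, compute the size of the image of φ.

42

Since 53 is prime, the nonzero elements of ℤ_{53} form a cyclic group of order 52.
As gcd(29, 52) = 1, raising to the 29th power is a bijection on this group: if x_1^29 ≡ x_2^29 then (x_1x_2^{−1})^29 = 1, and the only element of order dividing gcd(29, 52) = 1 is 1, so x_1 = x_2.
With φ(0) = 0 this makes φ injective on all of ℤ_{53}, hence bijective (finite equal-size domain and codomain). In particular φ is bijective.
Since φ is bijective, we find the preimage of 47. The inverse of x ↦ x^29 on (ℤ_{53})^× is x ↦ x^9, because 29·9 = 261 = 5·52 + 1 ≡ 1 (mod 52) and x^{52} = 1 for x ≠ 0 (Fermat). So φ⁻¹(47) = 47^9 mod 53.
Repeated squaring mod 53: 47^1 ≡ 47, 47^2 ≡ 47² = 2209 ≡ 36, 47^4 ≡ 36² = 1296 ≡ 24, 47^8 ≡ 24² = 576 ≡ 46. Since 9 = 8 + 1, 47^9 ≡ 46·47: 46·47 = 2162 ≡ 42. So 47^9 ≡ 42 (mod 53).
Hence φ⁻¹(47) = 42.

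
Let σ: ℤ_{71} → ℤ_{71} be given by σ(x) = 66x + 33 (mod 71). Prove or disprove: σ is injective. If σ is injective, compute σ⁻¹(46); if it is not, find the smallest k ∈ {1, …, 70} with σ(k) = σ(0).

40

Recall that σ is injective when σ(x_1) = σ(x_2) forces x_1 = x_2.
Suppose σ(x_1) = σ(x_2) in ℤ_{71}. Then 66x_1 + 33 ≡ 66x_2 + 33 (mod 71), therefore 66(x_1 − x_2) ≡ 0 (mod 71).
Since gcd(66, 71) = 1, 66 is invertible modulo 71, thus x_1 − x_2 ≡ 0 (mod 71), i.e. x_1 = x_2.
Hence σ is injective.
We now compute 66⁻¹ mod 71 explicitly. Euclid's algorithm: 71 = 1·66 + 5, 66 = 13·5 + 1; back-substituting gives 1 = 14·66 − 13·71, so 66⁻¹ ≡ 14 (mod 71).
Since σ is injective, we compute σ⁻¹(46): solve 66x + 33 ≡ 46 (mod 71), i.e. 66x ≡ 13 (mod 71).
Multiplying by 66⁻¹ = 14 gives x ≡ 14·13 = 182 = 2·71 + 40 ≡ 40 (mod 71).
Check: σ(40) = 66·40 + 33 = 2673 = 37·71 + 46 ≡ 46 (mod 71).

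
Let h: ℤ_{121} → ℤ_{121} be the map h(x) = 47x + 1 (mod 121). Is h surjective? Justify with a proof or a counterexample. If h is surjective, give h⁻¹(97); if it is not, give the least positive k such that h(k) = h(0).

87

Recall: h is surjective if every y in the codomain equals h(x) for some x in the domain.
Since gcd(47, 121) = 1, 47 is invertible modulo 121. Euclid's algorithm: 121 = 2·47 + 27, 47 = 1·27 + 20, 27 = 1·20 + 7, 20 = 2·7 + 6, 7 = 1·6 + 1; back-substituting gives 1 = 103·47 − 40·121, so 47⁻¹ ≡ 103 (mod 121).
Then y ↦ 103(y − 1) is a two-sided inverse to h, so every y ∈ ℤ_{121} has a preimage.
Therefore h is surjective.
Since h is surjective, we find h⁻¹(97): we need 47x ≡ 97 − 1 ≡ 96 (mod 121). Using 47⁻¹ = 103: x ≡ 103·96 = 9888 = 81·121 + 87, so x = 87.
Check: h(87) = 47·87 + 1 = 4090 = 33·121 + 97 ≡ 97 (mod 121).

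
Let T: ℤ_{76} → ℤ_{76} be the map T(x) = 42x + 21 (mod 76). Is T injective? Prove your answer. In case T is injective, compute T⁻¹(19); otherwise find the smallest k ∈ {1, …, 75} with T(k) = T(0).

We have gcd(42, 76) = 2 > 1. Taking x_1 = 0 and x_2 = 38: T(0) = 21 and T(38) = 42·38 + 21 = 1617 ≡ 21 (mod 76).
So T(0) = T(38) while 0 ≠ 38, hence T is not injective.
Since T is not injective, we find the least positive k with T(k) = T(0): this means 42k ≡ 0 (mod 76), i.e. 76 ∣ 42k. Since gcd(42, 76) = 2, dividing through by 2 this holds exactly when 38 ∣ 21k, and as gcd(21, 38) = 1, exactly when 38 ∣ k.
The smallest positive such k is 38.

38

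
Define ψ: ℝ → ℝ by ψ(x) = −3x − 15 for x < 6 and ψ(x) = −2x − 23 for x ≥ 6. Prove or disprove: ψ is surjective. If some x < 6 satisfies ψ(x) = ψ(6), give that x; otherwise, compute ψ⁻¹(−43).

Both pieces are strictly decreasing (slopes −3 and −2), so each is injective on its own interval.
The left piece maps (−∞, 6) onto (−33, ∞); the right piece maps [6, ∞) onto (−∞, −35].
The union (−33, ∞) ∪ (−∞, −35] omits the interval between −33 and −35; in particular −33 has no preimage. So ψ is not surjective.
Because the two images are disjoint, no x < 6 has ψ(x) = ψ(6), so we compute ψ⁻¹(−43): −43 lies in (−∞, −35], so solve −2x − 23 = −43: x = (−43 + 23)/(−2) = 10.

10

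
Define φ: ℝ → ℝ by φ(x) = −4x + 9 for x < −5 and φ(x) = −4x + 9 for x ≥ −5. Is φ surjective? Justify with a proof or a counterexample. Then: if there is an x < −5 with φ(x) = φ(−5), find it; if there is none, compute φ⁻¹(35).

Both pieces are strictly decreasing (slopes −4 and −4), so each is injective on its own interval.
The left piece maps (−∞, −5) onto (29, ∞); the right piece maps [−5, ∞) onto (−∞, 29].
These images together cover ℝ, so φ is surjective.
Because the two images are disjoint, no x < −5 has φ(x) = φ(−5), so we compute φ⁻¹(35): 35 lies in (29, ∞), so solve −4x + 9 = 35: x = (35 − 9)/(−4) = −13/2.

-13/2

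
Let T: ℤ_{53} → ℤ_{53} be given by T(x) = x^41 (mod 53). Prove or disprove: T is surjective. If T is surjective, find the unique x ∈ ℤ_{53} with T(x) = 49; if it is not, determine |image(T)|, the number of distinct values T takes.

Since 53 is prime, the nonzero elements of ℤ_{53} form a cyclic group of order 52.
As gcd(41, 52) = 1, raising to the 41st power is a bijection on this group: if a^41 ≡ b^41 then (ab^{−1})^41 = 1, and the only element of order dividing gcd(41, 52) = 1 is 1, so a = b.
With T(0) = 0 this makes T injective on all of ℤ_{53}, hence bijective (finite equal-size domain and codomain). In particular T is surjective.
Since T is surjective, we find the preimage of 49. The inverse of x ↦ x^41 on (ℤ_{53})^× is x ↦ x^33, because 41·33 = 1353 = 26·52 + 1 ≡ 1 (mod 52) and x^{52} = 1 for x ≠ 0 (Fermat). So T⁻¹(49) = 49^33 mod 53.
Repeated squaring mod 53: 49^1 ≡ 49, 49^2 ≡ 49² = 2401 ≡ 16, 49^4 ≡ 16² = 256 ≡ 44, 49^8 ≡ 44² = 1936 ≡ 28, 49^16 ≡ 28² = 784 ≡ 42, 49^32 ≡ 42² = 1764 ≡ 15. Since 33 = 32 + 1, 49^33 ≡ 15·49: 15·49 = 735 ≡ 46. So 49^33 ≡ 46 (mod 53).
Hence T⁻¹(49) = 46.

46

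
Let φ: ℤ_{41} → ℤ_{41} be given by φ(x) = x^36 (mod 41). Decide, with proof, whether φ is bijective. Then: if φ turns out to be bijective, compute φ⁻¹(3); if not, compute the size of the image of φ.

φ(4): Repeated squaring mod 41: 4^1 ≡ 4, 4^2 ≡ 4² = 16, 4^4 ≡ 16² = 256 ≡ 10, 4^8 ≡ 10² = 100 ≡ 18, 4^16 ≡ 18² = 324 ≡ 37, 4^32 ≡ 37² = 1369 ≡ 16. Since 36 = 32 + 4, 4^36 ≡ 16·10: 16·10 = 160 ≡ 37. So 4^36 ≡ 37 (mod 41).
φ(5): Repeated squaring mod 41: 5^1 ≡ 5, 5^2 ≡ 5² = 25, 5^4 ≡ 25² = 625 ≡ 10, 5^8 ≡ 10² = 100 ≡ 18, 5^16 ≡ 18² = 324 ≡ 37, 5^32 ≡ 37² = 1369 ≡ 16. Since 36 = 32 + 4, 5^36 ≡ 16·10: 16·10 = 160 ≡ 37. So 5^36 ≡ 37 (mod 41).
So φ(4) = φ(5) = 37 while 4 ≠ 5, thus φ is not injective, hence not bijective.
Since φ is not bijective, we determine |image(φ)|. Computing x^36 mod 41 for each x (by repeated squaring, reducing mod 41 at every step), the values φ(0), φ(1), …, φ(40) are: 0, 1, 18, 40, 37, 37, 23, 25, 10, 1, 10, 31, 4, 23, 40, 4, 16, 31, 18, 25, 16, 16, 25, 18, 31, 16, 4, 40, 23, 4, 31, 10, 1, 10, 25, 23, 37, 37, 40, 18, 1.
The distinct values are {0, 1, 4, 10, 16, 18, 23, 25, 31, 37, 40}; there are 11 of them.

11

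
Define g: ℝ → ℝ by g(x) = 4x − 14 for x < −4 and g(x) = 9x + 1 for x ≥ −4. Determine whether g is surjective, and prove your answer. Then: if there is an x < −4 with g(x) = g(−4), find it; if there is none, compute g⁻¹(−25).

-21/4

Both pieces are strictly increasing (slopes 4 and 9), so each is injective on its own interval.
The left piece maps (−∞, −4) onto (−∞, −30); the right piece maps [−4, ∞) onto [−35, ∞).
The union (−∞, −30) ∪ [−35, ∞) covers ℝ, so g is surjective.
For the follow-up: the images overlap, so an x < −4 with g(x) = g(−4) exists. g(−4) = −35; solving 4x − 14 = −35 for x < −4 gives x = (−35 + 14)/4 = −21/4.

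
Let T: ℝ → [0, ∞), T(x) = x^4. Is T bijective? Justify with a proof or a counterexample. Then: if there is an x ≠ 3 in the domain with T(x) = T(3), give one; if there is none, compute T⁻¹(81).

-3

T(3) = 81 = (−3)^4 = T(−3) (since 4 is even), with 3 ≠ −3. So T is not injective, hence not bijective.
For the follow-up, such an x exists: taking x = −3 ∈ ℝ gives T(−3) = 81 = T(3) with −3 ≠ 3.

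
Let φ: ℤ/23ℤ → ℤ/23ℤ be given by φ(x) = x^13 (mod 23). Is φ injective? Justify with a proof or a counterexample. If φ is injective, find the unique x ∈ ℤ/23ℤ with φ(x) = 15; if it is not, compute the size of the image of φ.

Since 23 is prime, the nonzero elements of ℤ/23ℤ form a cyclic group of order 22.
As gcd(13, 22) = 1, raising to the 13th power is a bijection on this group: if a^13 ≡ b^13 then (ab^{−1})^13 = 1, and the only element of order dividing gcd(13, 22) = 1 is 1, so a = b.
With φ(0) = 0 this makes φ injective on all of ℤ/23ℤ, hence bijective (finite equal-size domain and codomain). In particular φ is injective.
Since φ is injective, we find the preimage of 15. The inverse of x ↦ x^13 on (ℤ/23ℤ)^× is x ↦ x^17, because 13·17 = 221 = 10·22 + 1 ≡ 1 (mod 22) and x^{22} = 1 for x ≠ 0 (Fermat). So φ⁻¹(15) = 15^17 mod 23.
Repeated squaring mod 23: 15^1 ≡ 15, 15^2 ≡ 15² = 225 ≡ 18, 15^4 ≡ 18² = 324 ≡ 2, 15^8 ≡ 2² = 4, 15^16 ≡ 4² = 16. Since 17 = 16 + 1, 15^17 ≡ 16·15: 16·15 = 240 ≡ 10. So 15^17 ≡ 10 (mod 23).
Hence φ⁻¹(15) = 10.

10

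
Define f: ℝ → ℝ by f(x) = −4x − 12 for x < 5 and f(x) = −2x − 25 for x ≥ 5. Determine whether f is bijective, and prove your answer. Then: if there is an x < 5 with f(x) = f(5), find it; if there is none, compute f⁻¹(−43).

Both pieces are strictly decreasing (slopes −4 and −2), so each is injective on its own interval.
The left piece maps (−∞, 5) onto (−32, ∞); the right piece maps [5, ∞) onto (−∞, −35].
The images leave a gap (−32 has no preimage), so f is not surjective, hence not bijective.
Because the two images are disjoint, no x < 5 has f(x) = f(5), so we compute f⁻¹(−43): −43 lies in (−∞, −35], so solve −2x − 25 = −43: x = (−43 + 25)/(−2) = 9.

9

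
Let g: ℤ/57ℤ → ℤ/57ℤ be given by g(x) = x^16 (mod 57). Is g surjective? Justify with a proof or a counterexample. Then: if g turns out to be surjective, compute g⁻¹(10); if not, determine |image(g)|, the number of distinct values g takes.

g(8): Repeated squaring mod 57: 8^1 ≡ 8, 8^2 ≡ 8² = 64 ≡ 7, 8^4 ≡ 7² = 49, 8^8 ≡ 49² = 2401 ≡ 7, 8^16 ≡ 7² = 49. So 8^16 ≡ 49 (mod 57).
g(11): Repeated squaring mod 57: 11^1 ≡ 11, 11^2 ≡ 11² = 121 ≡ 7, 11^4 ≡ 7² = 49, 11^8 ≡ 49² = 2401 ≡ 7, 11^16 ≡ 7² = 49. So 11^16 ≡ 49 (mod 57).
So g(8) = g(11) = 49 while 8 ≠ 11, thus g is not injective.
A non-injective map from the 57-element set ℤ/57ℤ to itself takes at most 56 distinct values, so it cannot be surjective. So g is not surjective.
Since g is not surjective, we determine |image(g)|. Computing x^16 mod 57 for each x (by repeated squaring, reducing mod 57 at every step), the values g(0), g(1), …, g(56) are: 0, 1, 43, 36, 25, 16, 9, 7, 49, 42, 4, 49, 45, 28, 16, 6, 55, 43, 39, 19, 1, 24, 55, 25, 54, 28, 7, 30, 4, 4, 30, 7, 28, 54, 25, 55, 24, 1, 19, 39, 43, 55, 6, 16, 28, 45, 49, 4, 42, 49, 7, 9, 16, 25, 36, 43, 1.
The distinct values are {0, 1, 4, 6, 7, 9, 16, 19, 24, 25, 28, 30, 36, 39, 42, 43, 45, 49, 54, 55}; there are 20 of them.

20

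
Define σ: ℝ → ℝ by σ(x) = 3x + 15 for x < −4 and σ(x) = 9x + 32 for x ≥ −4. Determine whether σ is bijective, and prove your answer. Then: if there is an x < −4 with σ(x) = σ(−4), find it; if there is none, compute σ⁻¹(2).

-19/3

Both pieces are strictly increasing (slopes 3 and 9), so each is injective on its own interval.
The left piece maps (−∞, −4) onto (−∞, 3); the right piece maps [−4, ∞) onto [−4, ∞).
These images overlap. In particular σ(−4) = −4 (right piece), and solving 3x + 15 = −4 on the left piece gives x = −19/3 < −4.
So σ(−19/3) = σ(−4) with −19/3 ≠ −4, and σ is not injective, hence not bijective. This x = −19/3 is the requested value below −4.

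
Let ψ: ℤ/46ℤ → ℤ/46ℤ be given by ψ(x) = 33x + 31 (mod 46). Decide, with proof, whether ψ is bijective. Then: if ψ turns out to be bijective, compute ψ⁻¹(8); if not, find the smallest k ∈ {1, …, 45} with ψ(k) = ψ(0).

If ψ(x_1) = ψ(x_2), then 33x_1 ≡ 33x_2 (mod 46). Because gcd(33, 46) = 1, we may cancel 33 to get x_1 ≡ x_2 (mod 46).
We now compute 33⁻¹ mod 46 explicitly. Euclid's algorithm: 46 = 1·33 + 13, 33 = 2·13 + 7, 13 = 1·7 + 6, 7 = 1·6 + 1; back-substituting gives 1 = 7·33 − 5·46, so 33⁻¹ ≡ 7 (mod 46).
For any y ∈ ℤ/46ℤ, x = 7(y − 31) mod 46 satisfies ψ(x) = 33·7(y − 31) + 31 ≡ y (since 33·7 ≡ 1 mod 46). So every y has a preimage.
Hence ψ is bijective.
Since ψ is bijective, we find ψ⁻¹(8): we need 33x ≡ 8 − 31 ≡ 23 (mod 46). Using 33⁻¹ = 7: x ≡ 7·23 = 161 = 3·46 + 23, so x = 23.
Check: ψ(23) = 33·23 + 31 = 790 = 17·46 + 8 ≡ 8 (mod 46).

23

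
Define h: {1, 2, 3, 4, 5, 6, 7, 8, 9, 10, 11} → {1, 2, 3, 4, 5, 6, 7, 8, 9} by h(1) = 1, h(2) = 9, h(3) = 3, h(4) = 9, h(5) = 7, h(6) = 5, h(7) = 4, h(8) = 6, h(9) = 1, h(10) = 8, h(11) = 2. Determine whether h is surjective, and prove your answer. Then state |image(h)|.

9

Every element of the codomain has a preimage: 1 = h(1), 2 = h(11), 3 = h(3), 4 = h(7), 5 = h(6), 6 = h(8), 7 = h(5), 8 = h(10), 9 = h(2).
Hence h is surjective.
The image of h is {1, 2, 3, 4, 5, 6, 7, 8, 9}, which has 9 elements.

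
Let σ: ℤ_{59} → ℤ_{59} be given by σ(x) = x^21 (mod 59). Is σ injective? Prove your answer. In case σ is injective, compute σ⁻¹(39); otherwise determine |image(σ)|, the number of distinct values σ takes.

30

Since 59 is prime, the nonzero elements of ℤ_{59} form a cyclic group of order 58.
As gcd(21, 58) = 1, raising to the 21st power is a bijection on this group: if s^21 ≡ t^21 then (st^{−1})^21 = 1, and the only element of order dividing gcd(21, 58) = 1 is 1, so s = t.
With σ(0) = 0 this makes σ injective on all of ℤ_{59}, hence bijective (finite equal-size domain and codomain). In particular σ is injective.
Since σ is injective, we find the preimage of 39. The inverse of x ↦ x^21 on (ℤ_{59})^× is x ↦ x^47, because 21·47 = 987 = 17·58 + 1 ≡ 1 (mod 58) and x^{58} = 1 for x ≠ 0 (Fermat). So σ⁻¹(39) = 39^47 mod 59.
Repeated squaring mod 59: 39^1 ≡ 39, 39^2 ≡ 39² = 1521 ≡ 46, 39^4 ≡ 46² = 2116 ≡ 51, 39^8 ≡ 51² = 2601 ≡ 5, 39^16 ≡ 5² = 25, 39^32 ≡ 25² = 625 ≡ 35. Since 47 = 32 + 8 + 4 + 2 + 1, 39^47 ≡ 35·5·51·46·39: 35·5 = 175 ≡ 57, then 57·51 = 2907 ≡ 16, then 16·46 = 736 ≡ 28, then 28·39 = 1092 ≡ 30. So 39^47 ≡ 30 (mod 59).
Hence σ⁻¹(39) = 30.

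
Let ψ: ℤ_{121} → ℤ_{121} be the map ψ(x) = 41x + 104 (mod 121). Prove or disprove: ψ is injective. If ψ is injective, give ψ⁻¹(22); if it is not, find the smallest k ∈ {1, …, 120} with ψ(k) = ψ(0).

If ψ(x_1) = ψ(x_2), then 41x_1 ≡ 41x_2 (mod 121). Because gcd(41, 121) = 1, we may cancel 41 to get x_1 ≡ x_2 (mod 121).
Therefore ψ is injective.
We now compute 41⁻¹ mod 121 explicitly. Euclid's algorithm: 121 = 2·41 + 39, 41 = 1·39 + 2, 39 = 19·2 + 1; back-substituting gives 1 = 62·41 − 21·121, so 41⁻¹ ≡ 62 (mod 121).
Since ψ is injective, we find ψ⁻¹(22): we need 41x ≡ 22 − 104 ≡ 39 (mod 121). Using 41⁻¹ = 62: x ≡ 62·39 = 2418 = 19·121 + 119, so x = 119.
Check: ψ(119) = 41·119 + 104 = 4983 = 41·121 + 22 ≡ 22 (mod 121).

119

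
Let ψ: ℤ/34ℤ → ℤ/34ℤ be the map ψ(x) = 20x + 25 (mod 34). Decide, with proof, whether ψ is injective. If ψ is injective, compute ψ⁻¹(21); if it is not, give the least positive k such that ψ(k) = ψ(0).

17

Recall: ψ is injective if ψ(x_1) = ψ(x_2) implies x_1 = x_2.
We have gcd(20, 34) = 2 > 1. Taking x_1 = 0 and x_2 = 17: ψ(0) = 25 and ψ(17) = 20·17 + 25 = 365 ≡ 25 (mod 34).
So ψ(0) = ψ(17) while 0 ≠ 17, hence ψ is not injective.
Since ψ is not injective, we find the least positive k with ψ(k) = ψ(0): this means 20k ≡ 0 (mod 34), i.e. 34 ∣ 20k. Since gcd(20, 34) = 2, dividing through by 2 this holds exactly when 17 ∣ 10k, and as gcd(10, 17) = 1, exactly when 17 ∣ k.
The smallest positive such k is 17.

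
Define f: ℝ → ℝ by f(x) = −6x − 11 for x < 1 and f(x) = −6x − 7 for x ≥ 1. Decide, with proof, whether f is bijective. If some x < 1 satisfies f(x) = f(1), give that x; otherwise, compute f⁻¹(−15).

1/3

Both pieces are strictly decreasing (slopes −6 and −6), so each is injective on its own interval.
The left piece maps (−∞, 1) onto (−17, ∞); the right piece maps [1, ∞) onto (−∞, −13].
These images overlap. In particular f(1) = −13 (right piece), and solving −6x − 11 = −13 on the left piece gives x = 1/3 < 1.
So f(1/3) = f(1) with 1/3 ≠ 1, and f is not injective, hence not bijective. This x = 1/3 is the requested value below 1.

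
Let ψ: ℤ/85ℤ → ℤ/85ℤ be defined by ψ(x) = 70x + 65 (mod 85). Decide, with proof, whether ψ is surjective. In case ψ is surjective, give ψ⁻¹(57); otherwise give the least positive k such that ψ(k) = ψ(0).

17

By definition, ψ is surjective if every y in the codomain equals ψ(x) for some x in the domain.
Since gcd(70, 85) = 5, we have 70x ≡ 0 (mod 5) for all x, so ψ(x) ≡ 0 (mod 5).
But 1 ≢ 0 (mod 5), so 1 ∈ ℤ/85ℤ has no preimage. Thus ψ is not surjective.
Since ψ is not surjective, we find the least positive k with ψ(k) = ψ(0): this means 70k ≡ 0 (mod 85), i.e. 85 ∣ 70k. Since gcd(70, 85) = 5, dividing through by 5 this holds exactly when 17 ∣ 14k, and as gcd(14, 17) = 1, exactly when 17 ∣ k.
The smallest positive such k is 17.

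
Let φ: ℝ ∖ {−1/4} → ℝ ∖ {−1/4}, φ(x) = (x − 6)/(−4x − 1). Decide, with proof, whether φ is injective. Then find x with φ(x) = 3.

Suppose φ(s) = φ(t). Cross-multiplying: (s − 6)(−4t − 1) = (t − 6)(−4s − 1).
Expanding both sides and cancelling the symmetric terms leaves −25·(s − t) = 0. Since −25 ≠ 0, s = t. Thus φ is injective.
Solving φ(x) = 3: cross-multiplying gives x − 6 = 3(−4x − 1), which rearranges to 13x = 3, so x = 3/13.

3/13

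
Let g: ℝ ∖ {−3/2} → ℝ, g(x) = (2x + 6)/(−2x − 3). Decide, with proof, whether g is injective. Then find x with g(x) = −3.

-3/4

Suppose g(x_1) = g(x_2). Cross-multiplying: (2x_1 + 6)(−2x_2 − 3) = (2x_2 + 6)(−2x_1 − 3).
Expanding both sides and cancelling the symmetric terms leaves 6·(x_1 − x_2) = 0. Since 6 ≠ 0, x_1 = x_2. Hence g is injective.
Solving g(x) = −3: cross-multiplying gives 2x + 6 = −3(−2x − 3), which rearranges to −4x = 3, so x = −3/4.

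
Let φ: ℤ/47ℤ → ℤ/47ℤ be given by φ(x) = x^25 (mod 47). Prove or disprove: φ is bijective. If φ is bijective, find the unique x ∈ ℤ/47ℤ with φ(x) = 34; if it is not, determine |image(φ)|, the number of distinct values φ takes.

Since 47 is prime, the nonzero elements of ℤ/47ℤ form a cyclic group of order 46.
As gcd(25, 46) = 1, raising to the 25th power is a bijection on this group: if u^25 ≡ v^25 then (uv^{−1})^25 = 1, and the only element of order dividing gcd(25, 46) = 1 is 1, so u = v.
With φ(0) = 0 this makes φ injective on all of ℤ/47ℤ, hence bijective (finite equal-size domain and codomain). In particular φ is bijective.
Since φ is bijective, we find the preimage of 34. The inverse of x ↦ x^25 on (ℤ/47ℤ)^× is x ↦ x^35, because 25·35 = 875 = 19·46 + 1 ≡ 1 (mod 46) and x^{46} = 1 for x ≠ 0 (Fermat). So φ⁻¹(34) = 34^35 mod 47.
Repeated squaring mod 47: 34^1 ≡ 34, 34^2 ≡ 34² = 1156 ≡ 28, 34^4 ≡ 28² = 784 ≡ 32, 34^8 ≡ 32² = 1024 ≡ 37, 34^16 ≡ 37² = 1369 ≡ 6, 34^32 ≡ 6² = 36. Since 35 = 32 + 2 + 1, 34^35 ≡ 36·28·34: 36·28 = 1008 ≡ 21, then 21·34 = 714 ≡ 9. So 34^35 ≡ 9 (mod 47).
Hence φ⁻¹(34) = 9.

9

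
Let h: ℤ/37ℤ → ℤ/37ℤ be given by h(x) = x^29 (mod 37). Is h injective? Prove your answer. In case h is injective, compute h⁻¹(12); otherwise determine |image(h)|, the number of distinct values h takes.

7

Since 37 is prime, the nonzero elements of ℤ/37ℤ form a cyclic group of order 36.
As gcd(29, 36) = 1, raising to the 29th power is a bijection on this group: if s^29 ≡ t^29 then (st^{−1})^29 = 1, and the only element of order dividing gcd(29, 36) = 1 is 1, so s = t.
With h(0) = 0 this makes h injective on all of ℤ/37ℤ, hence bijective (finite equal-size domain and codomain). In particular h is injective.
Since h is injective, we find the preimage of 12. The inverse of x ↦ x^29 on (ℤ/37ℤ)^× is x ↦ x^5, because 29·5 = 145 = 4·36 + 1 ≡ 1 (mod 36) and x^{36} = 1 for x ≠ 0 (Fermat). So h⁻¹(12) = 12^5 mod 37.
Repeated squaring mod 37: 12^1 ≡ 12, 12^2 ≡ 12² = 144 ≡ 33, 12^4 ≡ 33² = 1089 ≡ 16. Since 5 = 4 + 1, 12^5 ≡ 16·12: 16·12 = 192 ≡ 7. So 12^5 ≡ 7 (mod 37).
Hence h⁻¹(12) = 7.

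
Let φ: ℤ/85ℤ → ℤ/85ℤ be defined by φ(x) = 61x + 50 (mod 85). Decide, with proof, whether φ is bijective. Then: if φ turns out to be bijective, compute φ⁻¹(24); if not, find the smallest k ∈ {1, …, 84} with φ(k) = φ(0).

79

Suppose φ(x_1) = φ(x_2) in ℤ/85ℤ. Then 61x_1 + 50 ≡ 61x_2 + 50 (mod 85), therefore 61(x_1 − x_2) ≡ 0 (mod 85).
Since gcd(61, 85) = 1, 61 is invertible modulo 85, therefore x_1 − x_2 ≡ 0 (mod 85), i.e. x_1 = x_2.
We now compute 61⁻¹ mod 85 explicitly. Euclid's algorithm: 85 = 1·61 + 24, 61 = 2·24 + 13, 24 = 1·13 + 11, 13 = 1·11 + 2, 11 = 5·2 + 1; back-substituting gives 1 = 46·61 − 33·85, so 61⁻¹ ≡ 46 (mod 85).
For any y ∈ ℤ/85ℤ, x = 46(y − 50) mod 85 satisfies φ(x) = 61·46(y − 50) + 50 ≡ y (since 61·46 ≡ 1 mod 85). So every y has a preimage.
Therefore φ is bijective.
Since φ is bijective, we find φ⁻¹(24): we need 61x ≡ 24 − 50 ≡ 59 (mod 85). Using 61⁻¹ = 46: x ≡ 46·59 = 2714 = 31·85 + 79, so x = 79.
Check: φ(79) = 61·79 + 50 = 4869 = 57·85 + 24 ≡ 24 (mod 85).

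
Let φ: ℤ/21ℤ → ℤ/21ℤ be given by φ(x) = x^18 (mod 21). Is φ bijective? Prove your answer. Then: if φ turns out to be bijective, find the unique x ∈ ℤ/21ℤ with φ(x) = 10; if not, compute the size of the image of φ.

4

φ(1) = 1^18 = 1.
φ(2): Repeated squaring mod 21: 2^1 ≡ 2, 2^2 ≡ 2² = 4, 2^4 ≡ 4² = 16, 2^8 ≡ 16² = 256 ≡ 4, 2^16 ≡ 4² = 16. Since 18 = 16 + 2, 2^18 ≡ 16·4: 16·4 = 64 ≡ 1. So 2^18 ≡ 1 (mod 21).
So φ(1) = φ(2) = 1 while 1 ≠ 2, thus φ is not injective, hence not bijective.
Since φ is not bijective, we determine |image(φ)|. Computing x^18 mod 21 for each x (by repeated squaring, reducing mod 21 at every step), the values φ(0), φ(1), …, φ(20) are: 0, 1, 1, 15, 1, 1, 15, 7, 1, 15, 1, 1, 15, 1, 7, 15, 1, 1, 15, 1, 1.
The distinct values are {0, 1, 7, 15}; there are 4 of them.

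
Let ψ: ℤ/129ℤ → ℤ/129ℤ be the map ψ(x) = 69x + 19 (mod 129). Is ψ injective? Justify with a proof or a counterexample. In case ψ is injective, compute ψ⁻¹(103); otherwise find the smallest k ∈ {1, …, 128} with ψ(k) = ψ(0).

43

Recall that ψ is injective when ψ(a) = ψ(b) forces a = b.
We have gcd(69, 129) = 3 > 1. Taking a = 0 and b = 43: ψ(0) = 19 and ψ(43) = 69·43 + 19 = 2986 ≡ 19 (mod 129).
So ψ(0) = ψ(43) while 0 ≠ 43, hence ψ is not injective.
Since ψ is not injective, we find the least positive k with ψ(k) = ψ(0): this means 69k ≡ 0 (mod 129), i.e. 129 ∣ 69k. Since gcd(69, 129) = 3, dividing through by 3 this holds exactly when 43 ∣ 23k, and as gcd(23, 43) = 1, exactly when 43 ∣ k.
The smallest positive such k is 43.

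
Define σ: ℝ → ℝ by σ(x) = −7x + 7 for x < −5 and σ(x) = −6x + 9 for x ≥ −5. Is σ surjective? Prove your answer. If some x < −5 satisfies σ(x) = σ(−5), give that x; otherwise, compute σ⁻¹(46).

-39/7

Both pieces are strictly decreasing (slopes −7 and −6), so each is injective on its own interval.
The left piece maps (−∞, −5) onto (42, ∞); the right piece maps [−5, ∞) onto (−∞, 39].
The union (42, ∞) ∪ (−∞, 39] omits the interval between 42 and 39; in particular 42 has no preimage. So σ is not surjective.
Because the two images are disjoint, no x < −5 has σ(x) = σ(−5), so we compute σ⁻¹(46): 46 lies in (42, ∞), so solve −7x + 7 = 46: x = (46 − 7)/(−7) = −39/7.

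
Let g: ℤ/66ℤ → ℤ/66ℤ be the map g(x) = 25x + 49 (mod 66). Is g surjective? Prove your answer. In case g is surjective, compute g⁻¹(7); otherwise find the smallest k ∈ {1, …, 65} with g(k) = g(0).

Since gcd(25, 66) = 1, 25 is invertible modulo 66. Euclid's algorithm: 66 = 2·25 + 16, 25 = 1·16 + 9, 16 = 1·9 + 7, 9 = 1·7 + 2, 7 = 3·2 + 1; back-substituting gives 1 = 37·25 − 14·66, so 25⁻¹ ≡ 37 (mod 66).
Then y ↦ 37(y − 49) is a two-sided inverse to g, so every y ∈ ℤ/66ℤ has a preimage.
Therefore g is surjective.
Since g is surjective, we find g⁻¹(7): we need 25x ≡ 7 − 49 ≡ 24 (mod 66). Using 25⁻¹ = 37: x ≡ 37·24 = 888 = 13·66 + 30, so x = 30.
Check: g(30) = 25·30 + 49 = 799 = 12·66 + 7 ≡ 7 (mod 66).

30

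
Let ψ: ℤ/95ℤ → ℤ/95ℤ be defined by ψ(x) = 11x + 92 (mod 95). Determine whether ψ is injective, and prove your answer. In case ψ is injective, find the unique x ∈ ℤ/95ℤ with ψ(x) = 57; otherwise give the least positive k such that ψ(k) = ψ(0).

40

Recall that injectivity means: for all u, v in the domain, ψ(u) = ψ(v) implies u = v.
If ψ(u) = ψ(v), then 11u ≡ 11v (mod 95). Because gcd(11, 95) = 1, we may cancel 11 to get u ≡ v (mod 95).
Hence ψ is injective.
We now compute 11⁻¹ mod 95 explicitly. Euclid's algorithm: 95 = 8·11 + 7, 11 = 1·7 + 4, 7 = 1·4 + 3, 4 = 1·3 + 1; back-substituting gives 1 = 26·11 − 3·95, so 11⁻¹ ≡ 26 (mod 95).
Since ψ is injective, we find ψ⁻¹(57): we need 11x ≡ 57 − 92 ≡ 60 (mod 95). Using 11⁻¹ = 26: x ≡ 26·60 = 1560 = 16·95 + 40, so x = 40.
Check: ψ(40) = 11·40 + 92 = 532 = 5·95 + 57 ≡ 57 (mod 95).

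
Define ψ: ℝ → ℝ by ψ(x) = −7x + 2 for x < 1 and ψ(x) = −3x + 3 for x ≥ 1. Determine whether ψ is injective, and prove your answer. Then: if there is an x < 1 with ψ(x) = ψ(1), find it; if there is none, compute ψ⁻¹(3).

Both pieces are strictly decreasing (slopes −7 and −3), so each is injective on its own interval.
The left piece maps (−∞, 1) onto (−5, ∞); the right piece maps [1, ∞) onto (−∞, 0].
These images overlap. In particular ψ(1) = 0 (right piece), and solving −7x + 2 = 0 on the left piece gives x = 2/7 < 1.
So ψ(2/7) = ψ(1) with 2/7 ≠ 1, and ψ is not injective. This x = 2/7 is the requested value below 1.

2/7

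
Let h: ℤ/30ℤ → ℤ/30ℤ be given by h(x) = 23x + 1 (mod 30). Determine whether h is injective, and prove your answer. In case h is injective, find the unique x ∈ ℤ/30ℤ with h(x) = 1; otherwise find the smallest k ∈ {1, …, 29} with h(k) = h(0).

0

Recall: injectivity means: for all s, t in the domain, h(s) = h(t) implies s = t.
Suppose h(s) = h(t) in ℤ/30ℤ. Then 23s + 1 ≡ 23t + 1 (mod 30), hence 23(s − t) ≡ 0 (mod 30).
Since gcd(23, 30) = 1, 23 is invertible modulo 30, so s − t ≡ 0 (mod 30), i.e. s = t.
Hence h is injective.
We now compute 23⁻¹ mod 30 explicitly. Euclid's algorithm: 30 = 1·23 + 7, 23 = 3·7 + 2, 7 = 3·2 + 1; back-substituting gives 1 = 17·23 − 13·30, so 23⁻¹ ≡ 17 (mod 30).
Since h is injective, we find h⁻¹(1): we need 23x ≡ 1 − 1 ≡ 0 (mod 30). Using 23⁻¹ = 17: x ≡ 17·0 = 0, so x = 0.
Check: h(0) = 23·0 + 1 = 1 ≡ 1 (mod 30).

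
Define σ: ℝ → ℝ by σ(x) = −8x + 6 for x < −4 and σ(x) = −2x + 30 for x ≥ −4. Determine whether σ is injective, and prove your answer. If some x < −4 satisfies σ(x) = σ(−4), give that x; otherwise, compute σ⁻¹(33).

-3/2

Both pieces are strictly decreasing (slopes −8 and −2), so each is injective on its own interval.
The left piece maps (−∞, −4) onto (38, ∞); the right piece maps [−4, ∞) onto (−∞, 38].
These images are disjoint, so no value is attained by both pieces. Hence σ is injective.
Because the two images are disjoint, no x < −4 has σ(x) = σ(−4), so we compute σ⁻¹(33): 33 lies in (−∞, 38], so solve −2x + 30 = 33: x = (33 − 30)/(−2) = −3/2.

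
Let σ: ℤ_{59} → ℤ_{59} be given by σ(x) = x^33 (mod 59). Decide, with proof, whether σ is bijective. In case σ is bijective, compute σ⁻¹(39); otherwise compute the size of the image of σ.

Since 59 is prime, the nonzero elements of ℤ_{59} form a cyclic group of order 58.
As gcd(33, 58) = 1, raising to the 33rd power is a bijection on this group: if u^33 ≡ v^33 then (uv^{−1})^33 = 1, and the only element of order dividing gcd(33, 58) = 1 is 1, so u = v.
With σ(0) = 0 this makes σ injective on all of ℤ_{59}, hence bijective (finite equal-size domain and codomain). In particular σ is bijective.
Since σ is bijective, we find the preimage of 39. The inverse of x ↦ x^33 on (ℤ_{59})^× is x ↦ x^51, because 33·51 = 1683 = 29·58 + 1 ≡ 1 (mod 58) and x^{58} = 1 for x ≠ 0 (Fermat). So σ⁻¹(39) = 39^51 mod 59.
Repeated squaring mod 59: 39^1 ≡ 39, 39^2 ≡ 39² = 1521 ≡ 46, 39^4 ≡ 46² = 2116 ≡ 51, 39^8 ≡ 51² = 2601 ≡ 5, 39^16 ≡ 5² = 25, 39^32 ≡ 25² = 625 ≡ 35. Since 51 = 32 + 16 + 2 + 1, 39^51 ≡ 35·25·46·39: 35·25 = 875 ≡ 49, then 49·46 = 2254 ≡ 12, then 12·39 = 468 ≡ 55. So 39^51 ≡ 55 (mod 59).
Hence σ⁻¹(39) = 55.

55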